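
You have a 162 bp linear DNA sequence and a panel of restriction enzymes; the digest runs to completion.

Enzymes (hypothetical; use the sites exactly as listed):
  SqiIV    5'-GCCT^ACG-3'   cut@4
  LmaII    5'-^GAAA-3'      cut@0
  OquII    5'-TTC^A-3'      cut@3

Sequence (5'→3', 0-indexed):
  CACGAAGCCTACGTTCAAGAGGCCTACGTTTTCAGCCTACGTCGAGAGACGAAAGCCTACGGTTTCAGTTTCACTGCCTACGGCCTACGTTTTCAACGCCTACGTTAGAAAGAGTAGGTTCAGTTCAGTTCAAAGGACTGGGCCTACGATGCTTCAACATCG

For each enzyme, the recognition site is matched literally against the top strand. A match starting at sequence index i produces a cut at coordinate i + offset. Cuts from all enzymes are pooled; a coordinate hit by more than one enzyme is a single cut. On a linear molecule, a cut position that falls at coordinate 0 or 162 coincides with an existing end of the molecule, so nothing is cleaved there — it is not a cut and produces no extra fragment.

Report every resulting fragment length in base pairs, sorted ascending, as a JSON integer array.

[5,5,5,6,6,6,7,7,7,7,8,8,8,8,9,10,10,12,14,14]

Scan for sites:
  SqiIV (GCCTACG, off=4): starts [6, 21, 34, 54, 75, 82, 97, 141] → cuts [10, 25, 38, 58, 79, 86, 101, 145]
  LmaII (GAAA, off=0): starts [50, 107] → cuts [50, 107]
  OquII (TTCA, off=3): starts [13, 30, 63, 69, 91, 118, 123, 128, 152] → cuts [16, 33, 66, 72, 94, 121, 126, 131, 155]

All cut coordinates (distinct, sorted): [10, 16, 25, 33, 38, 50, 58, 66, 72, 79, 86, 94, 101, 107, 121, 126, 131, 145, 155]

Fragments:
  [0,10): 10 bp
  [10,16): 6 bp
  [16,25): 9 bp
  [25,33): 8 bp
  [33,38): 5 bp
  [38,50): 12 bp
  [50,58): 8 bp
  [58,66): 8 bp
  [66,72): 6 bp
  [72,79): 7 bp
  [79,86): 7 bp
  [86,94): 8 bp
  [94,101): 7 bp
  [101,107): 6 bp
  [107,121): 14 bp
  [121,126): 5 bp
  [126,131): 5 bp
  [131,145): 14 bp
  [145,155): 10 bp
  [155,162): 7 bp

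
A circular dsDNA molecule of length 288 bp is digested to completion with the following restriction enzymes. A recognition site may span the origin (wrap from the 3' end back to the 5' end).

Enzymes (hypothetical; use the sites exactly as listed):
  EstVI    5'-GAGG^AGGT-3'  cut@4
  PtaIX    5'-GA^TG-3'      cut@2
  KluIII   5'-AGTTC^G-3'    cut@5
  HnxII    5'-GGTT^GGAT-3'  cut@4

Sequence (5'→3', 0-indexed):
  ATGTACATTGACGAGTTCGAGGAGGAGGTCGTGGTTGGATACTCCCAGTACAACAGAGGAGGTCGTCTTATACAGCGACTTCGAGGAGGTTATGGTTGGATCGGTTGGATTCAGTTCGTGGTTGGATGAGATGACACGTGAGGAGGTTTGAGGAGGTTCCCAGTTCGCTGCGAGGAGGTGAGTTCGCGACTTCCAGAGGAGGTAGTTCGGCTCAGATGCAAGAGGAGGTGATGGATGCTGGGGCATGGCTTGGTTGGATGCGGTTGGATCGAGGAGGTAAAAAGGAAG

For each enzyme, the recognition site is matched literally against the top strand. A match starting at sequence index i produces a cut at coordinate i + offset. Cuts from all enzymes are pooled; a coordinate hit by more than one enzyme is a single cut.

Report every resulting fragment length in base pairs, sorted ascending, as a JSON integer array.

[3,3,4,5,6,6,7,7,8,9,9,9,9,9,10,10,11,11,11,12,13,14,15,17,20,23,27]

Scan for sites:
  EstVI (GAGGAGGT, off=4): starts [21, 55, 82, 139, 149, 171, 195, 221, 270] → cuts [25, 59, 86, 143, 153, 175, 199, 225, 274]
  PtaIX (GATG, off=2): starts [124, 129, 214, 229, 233, 256, 287] → cuts [1, 126, 131, 216, 231, 235, 258]
  KluIII (AGTTCG, off=5): starts [13, 112, 161, 180, 203] → cuts [18, 117, 166, 185, 208]
  HnxII (GGTTGGAT, off=4): starts [32, 93, 102, 119, 251, 261] → cuts [36, 97, 106, 123, 255, 265]

Pooled cuts: [1, 18, 25, 36, 59, 86, 97, 106, 117, 123, 126, 131, 143, 153, 166, 175, 185, 199, 208, 216, 225, 231, 235, 255, 258, 265, 274]

Fragment lengths:
  1→18: 17 bp
  18→25: 7 bp
  25→36: 11 bp
  36→59: 23 bp
  59→86: 27 bp
  86→97: 11 bp
  97→106: 9 bp
  106→117: 11 bp
  117→123: 6 bp
  123→126: 3 bp
  126→131: 5 bp
  131→143: 12 bp
  143→153: 10 bp
  153→166: 13 bp
  166→175: 9 bp
  175→185: 10 bp
  185→199: 14 bp
  199→208: 9 bp
  208→216: 8 bp
  216→225: 9 bp
  225→231: 6 bp
  231→235: 4 bp
  235→255: 20 bp
  255→258: 3 bp
  258→265: 7 bp
  265→274: 9 bp
  274→1 (wrap): 288-274+1 = 15 bp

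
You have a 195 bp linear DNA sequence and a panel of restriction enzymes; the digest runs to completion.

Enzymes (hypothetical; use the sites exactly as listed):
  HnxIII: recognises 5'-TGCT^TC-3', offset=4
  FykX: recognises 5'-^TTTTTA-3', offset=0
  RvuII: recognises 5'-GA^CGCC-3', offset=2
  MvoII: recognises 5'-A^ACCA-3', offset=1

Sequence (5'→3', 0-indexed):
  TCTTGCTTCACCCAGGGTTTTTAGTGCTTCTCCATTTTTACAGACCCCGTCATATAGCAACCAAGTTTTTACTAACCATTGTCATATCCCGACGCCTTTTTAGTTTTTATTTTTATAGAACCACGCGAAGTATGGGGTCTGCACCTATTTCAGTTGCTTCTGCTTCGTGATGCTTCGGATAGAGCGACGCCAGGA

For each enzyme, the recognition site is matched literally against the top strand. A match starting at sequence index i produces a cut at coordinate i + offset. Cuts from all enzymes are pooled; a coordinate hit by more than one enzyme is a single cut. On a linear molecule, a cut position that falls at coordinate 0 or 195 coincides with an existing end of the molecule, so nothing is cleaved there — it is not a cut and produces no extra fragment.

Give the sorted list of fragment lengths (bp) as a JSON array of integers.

Per-enzyme occurrences:
  HnxIII TGCTTC/4: at [3, 24, 154, 160, 170] ⇒ [7, 28, 158, 164, 174]
  FykX TTTTTA/0: at [17, 34, 65, 96, 103, 109] ⇒ [17, 34, 65, 96, 103, 109]
  RvuII GACGCC/2: at [90, 185] ⇒ [92, 187]
  MvoII AACCA/1: at [58, 73, 118] ⇒ [59, 74, 119]

Pooled cuts: [7, 17, 28, 34, 59, 65, 74, 92, 96, 103, 109, 119, 158, 164, 174, 187]

Fragment lengths:
  [0,7): 7 bp
  [7,17): 10 bp
  [17,28): 11 bp
  [28,34): 6 bp
  [34,59): 25 bp
  [59,65): 6 bp
  [65,74): 9 bp
  [74,92): 18 bp
  [92,96): 4 bp
  [96,103): 7 bp
  [103,109): 6 bp
  [109,119): 10 bp
  [119,158): 39 bp
  [158,164): 6 bp
  [164,174): 10 bp
  [174,187): 13 bp
  [187,195): 8 bp

[4,6,6,6,6,7,7,8,9,10,10,10,11,13,18,25,39]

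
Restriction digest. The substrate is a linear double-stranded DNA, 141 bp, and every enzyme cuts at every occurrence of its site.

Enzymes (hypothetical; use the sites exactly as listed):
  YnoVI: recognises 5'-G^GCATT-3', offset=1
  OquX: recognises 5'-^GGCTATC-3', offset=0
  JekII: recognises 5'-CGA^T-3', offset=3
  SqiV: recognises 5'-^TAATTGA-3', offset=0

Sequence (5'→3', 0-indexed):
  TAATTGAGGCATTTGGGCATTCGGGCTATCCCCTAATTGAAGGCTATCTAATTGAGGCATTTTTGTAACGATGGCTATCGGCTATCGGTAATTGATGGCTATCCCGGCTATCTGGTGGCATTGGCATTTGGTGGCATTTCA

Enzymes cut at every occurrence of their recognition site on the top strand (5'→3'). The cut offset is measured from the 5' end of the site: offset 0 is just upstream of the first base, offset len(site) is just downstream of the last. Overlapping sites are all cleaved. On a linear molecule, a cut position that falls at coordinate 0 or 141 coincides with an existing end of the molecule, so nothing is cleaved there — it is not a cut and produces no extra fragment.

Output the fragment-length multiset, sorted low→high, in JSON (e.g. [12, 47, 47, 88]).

[1,6,7,7,7,8,8,8,8,8,8,9,9,10,10,12,15]

Site scan:
  YnoVI GGCATT/1: at [7, 15, 55, 116, 122, 132] ⇒ [8, 16, 56, 117, 123, 133]
  OquX GGCTATC/0: at [23, 41, 72, 79, 96, 105] ⇒ [23, 41, 72, 79, 96, 105]
  JekII CGAT/3: at [68] ⇒ [71]
  SqiV TAATTGA/0: at [0, 33, 48, 88] ⇒ [33, 48, 88] (position 0 is a terminus of the linear molecule — no cut)

All cut coordinates (distinct, sorted): [8, 16, 23, 33, 41, 48, 56, 71, 72, 79, 88, 96, 105, 117, 123, 133]

Fragment lengths:
  [0,8): 8 bp
  [8,16): 8 bp
  [16,23): 7 bp
  [23,33): 10 bp
  [33,41): 8 bp
  [41,48): 7 bp
  [48,56): 8 bp
  [56,71): 15 bp
  [71,72): 1 bp
  [72,79): 7 bp
  [79,88): 9 bp
  [88,96): 8 bp
  [96,105): 9 bp
  [105,117): 12 bp
  [117,123): 6 bp
  [123,133): 10 bp
  [133,141): 8 bp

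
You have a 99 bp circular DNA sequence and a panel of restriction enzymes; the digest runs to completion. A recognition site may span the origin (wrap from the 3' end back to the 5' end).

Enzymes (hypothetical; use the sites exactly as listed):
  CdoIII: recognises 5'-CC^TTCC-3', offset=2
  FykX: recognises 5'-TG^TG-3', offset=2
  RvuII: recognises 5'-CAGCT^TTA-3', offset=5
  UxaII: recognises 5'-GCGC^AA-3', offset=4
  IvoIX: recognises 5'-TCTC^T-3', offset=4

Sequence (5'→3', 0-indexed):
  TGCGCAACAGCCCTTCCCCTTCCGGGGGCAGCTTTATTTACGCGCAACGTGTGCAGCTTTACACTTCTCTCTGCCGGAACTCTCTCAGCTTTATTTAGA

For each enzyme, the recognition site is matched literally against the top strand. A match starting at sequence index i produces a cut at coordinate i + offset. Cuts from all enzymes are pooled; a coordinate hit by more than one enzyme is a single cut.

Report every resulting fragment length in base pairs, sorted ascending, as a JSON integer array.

[2,6,6,6,7,8,11,12,13,14,14]

Site scan:
  CdoIII CCTTCC/2: at [11, 17] ⇒ [13, 19]
  FykX TGTG/2: at [49] ⇒ [51]
  RvuII CAGCTTTA/5: at [28, 53, 85] ⇒ [33, 58, 90]
  UxaII GCGCAA/4: at [1, 41] ⇒ [5, 45]
  IvoIX TCTCT/4: at [65, 67, 80] ⇒ [69, 71, 84]

All cut coordinates (distinct, sorted): [5, 13, 19, 33, 45, 51, 58, 69, 71, 84, 90]

Fragment lengths:
  5→13: 8 bp
  13→19: 6 bp
  19→33: 14 bp
  33→45: 12 bp
  45→51: 6 bp
  51→58: 7 bp
  58→69: 11 bp
  69→71: 2 bp
  71→84: 13 bp
  84→90: 6 bp
  90→5 (wrap): 99-90+5 = 14 bp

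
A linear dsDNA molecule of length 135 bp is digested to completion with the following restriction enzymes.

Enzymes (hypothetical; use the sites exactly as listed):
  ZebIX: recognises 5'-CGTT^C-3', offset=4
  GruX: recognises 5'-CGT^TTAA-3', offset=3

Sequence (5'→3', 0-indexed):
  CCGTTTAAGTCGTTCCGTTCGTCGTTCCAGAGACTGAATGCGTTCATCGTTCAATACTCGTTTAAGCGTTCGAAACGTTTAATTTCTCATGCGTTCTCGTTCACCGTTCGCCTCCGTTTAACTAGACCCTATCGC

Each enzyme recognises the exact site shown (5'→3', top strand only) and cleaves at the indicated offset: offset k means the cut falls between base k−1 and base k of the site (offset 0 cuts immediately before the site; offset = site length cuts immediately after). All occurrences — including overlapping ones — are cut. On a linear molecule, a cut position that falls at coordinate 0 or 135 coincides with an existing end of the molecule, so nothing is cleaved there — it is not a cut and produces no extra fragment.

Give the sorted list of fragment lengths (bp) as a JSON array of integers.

Scan for sites:
  ZebIX CGTTC/4: at [10, 15, 22, 40, 47, 66, 91, 97, 104] ⇒ [14, 19, 26, 44, 51, 70, 95, 101, 108]
  GruX CGTTTAA/3: at [1, 58, 75, 114] ⇒ [4, 61, 78, 117]

All cut coordinates (distinct, sorted): [4, 14, 19, 26, 44, 51, 61, 70, 78, 95, 101, 108, 117]

Fragment lengths:
  [0,4): 4 bp
  [4,14): 10 bp
  [14,19): 5 bp
  [19,26): 7 bp
  [26,44): 18 bp
  [44,51): 7 bp
  [51,61): 10 bp
  [61,70): 9 bp
  [70,78): 8 bp
  [78,95): 17 bp
  [95,101): 6 bp
  [101,108): 7 bp
  [108,117): 9 bp
  [117,135): 18 bp

[4,5,6,7,7,7,8,9,9,10,10,17,18,18]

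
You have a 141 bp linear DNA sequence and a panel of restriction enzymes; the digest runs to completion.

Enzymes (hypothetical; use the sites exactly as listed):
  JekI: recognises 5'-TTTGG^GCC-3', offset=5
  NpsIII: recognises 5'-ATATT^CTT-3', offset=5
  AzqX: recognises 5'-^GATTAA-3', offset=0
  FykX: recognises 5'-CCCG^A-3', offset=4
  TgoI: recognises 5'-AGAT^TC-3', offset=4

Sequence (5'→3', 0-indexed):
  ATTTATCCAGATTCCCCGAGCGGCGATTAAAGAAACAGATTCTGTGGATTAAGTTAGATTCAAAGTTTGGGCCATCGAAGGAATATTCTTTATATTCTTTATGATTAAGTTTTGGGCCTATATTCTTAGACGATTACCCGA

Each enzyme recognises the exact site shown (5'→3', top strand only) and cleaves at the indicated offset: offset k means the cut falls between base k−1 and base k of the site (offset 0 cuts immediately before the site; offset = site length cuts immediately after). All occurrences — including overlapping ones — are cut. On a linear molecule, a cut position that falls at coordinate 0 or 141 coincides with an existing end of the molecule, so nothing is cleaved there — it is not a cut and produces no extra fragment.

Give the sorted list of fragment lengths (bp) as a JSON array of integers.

[1,6,6,6,6,9,9,11,12,13,13,16,16,17]

Per-enzyme occurrences:
  JekI TTTGGGCC/5: at [65, 110] ⇒ [70, 115]
  NpsIII ATATTCTT/5: at [82, 91, 119] ⇒ [87, 96, 124]
  AzqX GATTAA/0: at [24, 46, 102] ⇒ [24, 46, 102]
  FykX CCCGA/4: at [14, 136] ⇒ [18, 140]
  TgoI AGATTC/4: at [8, 36, 55] ⇒ [12, 40, 59]

All cut coordinates (distinct, sorted): [12, 18, 24, 40, 46, 59, 70, 87, 96, 102, 115, 124, 140]

Fragments:
  [0,12): 12 bp
  [12,18): 6 bp
  [18,24): 6 bp
  [24,40): 16 bp
  [40,46): 6 bp
  [46,59): 13 bp
  [59,70): 11 bp
  [70,87): 17 bp
  [87,96): 9 bp
  [96,102): 6 bp
  [102,115): 13 bp
  [115,124): 9 bp
  [124,140): 16 bp
  [140,141): 1 bp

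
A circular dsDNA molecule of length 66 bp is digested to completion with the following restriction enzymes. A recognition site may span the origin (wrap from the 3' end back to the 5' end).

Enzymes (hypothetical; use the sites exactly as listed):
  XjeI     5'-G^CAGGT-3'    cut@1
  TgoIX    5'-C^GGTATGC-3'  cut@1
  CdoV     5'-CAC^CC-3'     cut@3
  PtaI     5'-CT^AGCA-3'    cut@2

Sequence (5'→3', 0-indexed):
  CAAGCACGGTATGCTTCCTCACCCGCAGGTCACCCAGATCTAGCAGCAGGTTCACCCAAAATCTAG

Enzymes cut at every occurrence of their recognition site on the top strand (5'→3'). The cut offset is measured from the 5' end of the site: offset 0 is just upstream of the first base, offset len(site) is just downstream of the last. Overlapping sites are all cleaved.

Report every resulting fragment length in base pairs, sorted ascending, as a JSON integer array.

Per-enzyme occurrences:
  XjeI GCAGGT/1: at [24, 45] ⇒ [25, 46]
  TgoIX CGGTATGC/1: at [6] ⇒ [7]
  CdoV CACCC/3: at [19, 30, 52] ⇒ [22, 33, 55]
  PtaI CTAGCA/2: at [39, 62] ⇒ [41, 64]

Pooled cuts: [7, 22, 25, 33, 41, 46, 55, 64]

Fragment lengths:
  7→22: 15 bp
  22→25: 3 bp
  25→33: 8 bp
  33→41: 8 bp
  41→46: 5 bp
  46→55: 9 bp
  55→64: 9 bp
  64→7 (wrap): 66-64+7 = 9 bp

[3,5,8,8,9,9,9,15]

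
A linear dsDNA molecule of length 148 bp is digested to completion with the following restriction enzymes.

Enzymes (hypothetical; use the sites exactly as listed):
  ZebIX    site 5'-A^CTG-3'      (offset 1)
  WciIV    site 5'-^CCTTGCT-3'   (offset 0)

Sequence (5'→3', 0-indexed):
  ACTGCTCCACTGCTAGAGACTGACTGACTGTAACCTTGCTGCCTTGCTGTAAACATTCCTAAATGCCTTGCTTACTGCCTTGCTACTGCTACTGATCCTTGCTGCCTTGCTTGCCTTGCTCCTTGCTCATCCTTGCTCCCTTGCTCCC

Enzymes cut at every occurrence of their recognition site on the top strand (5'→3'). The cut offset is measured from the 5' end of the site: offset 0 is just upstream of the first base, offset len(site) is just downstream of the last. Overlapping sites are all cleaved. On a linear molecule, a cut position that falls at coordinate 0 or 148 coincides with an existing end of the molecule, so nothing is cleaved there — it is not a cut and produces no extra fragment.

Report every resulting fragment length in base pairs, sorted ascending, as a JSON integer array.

Scan for sites:
  ZebIX (ACTG, off=1): starts [0, 8, 18, 22, 26, 73, 84, 90] → cuts [1, 9, 19, 23, 27, 74, 85, 91]
  WciIV (CCTTGCT, off=0): starts [33, 41, 65, 77, 96, 104, 113, 120, 130, 138] → cuts [33, 41, 65, 77, 96, 104, 113, 120, 130, 138]

Pooled cuts: [1, 9, 19, 23, 27, 33, 41, 65, 74, 77, 85, 91, 96, 104, 113, 120, 130, 138]

Fragments:
  [0,1): 1 bp
  [1,9): 8 bp
  [9,19): 10 bp
  [19,23): 4 bp
  [23,27): 4 bp
  [27,33): 6 bp
  [33,41): 8 bp
  [41,65): 24 bp
  [65,74): 9 bp
  [74,77): 3 bp
  [77,85): 8 bp
  [85,91): 6 bp
  [91,96): 5 bp
  [96,104): 8 bp
  [104,113): 9 bp
  [113,120): 7 bp
  [120,130): 10 bp
  [130,138): 8 bp
  [138,148): 10 bp

[1,3,4,4,5,6,6,7,8,8,8,8,8,9,9,10,10,10,24]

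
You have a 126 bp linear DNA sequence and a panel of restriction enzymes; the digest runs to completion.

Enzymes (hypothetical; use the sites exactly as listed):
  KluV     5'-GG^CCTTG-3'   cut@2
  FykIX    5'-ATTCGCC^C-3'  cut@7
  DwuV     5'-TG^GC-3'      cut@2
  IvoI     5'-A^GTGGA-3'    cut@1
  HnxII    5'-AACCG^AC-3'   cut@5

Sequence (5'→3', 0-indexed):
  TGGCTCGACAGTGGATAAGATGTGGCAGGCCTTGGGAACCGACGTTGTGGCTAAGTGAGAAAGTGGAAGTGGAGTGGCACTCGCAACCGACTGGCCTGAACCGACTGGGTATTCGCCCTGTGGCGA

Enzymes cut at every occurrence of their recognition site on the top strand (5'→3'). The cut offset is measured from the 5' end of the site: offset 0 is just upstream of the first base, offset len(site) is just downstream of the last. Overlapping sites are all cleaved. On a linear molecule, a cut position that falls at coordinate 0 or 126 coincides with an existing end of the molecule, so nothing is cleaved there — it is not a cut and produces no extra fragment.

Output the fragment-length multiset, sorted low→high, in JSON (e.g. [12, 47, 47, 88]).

[2,4,4,5,5,6,8,8,8,10,12,13,13,14,14]

Site scan:
  KluV GGCCTTG/2: at [27] ⇒ [29]
  FykIX ATTCGCCC/7: at [110] ⇒ [117]
  DwuV TGGC/2: at [0, 22, 47, 74, 91, 120] ⇒ [2, 24, 49, 76, 93, 122]
  IvoI AGTGGA/1: at [9, 61, 67] ⇒ [10, 62, 68]
  HnxII AACCGAC/5: at [36, 84, 98] ⇒ [41, 89, 103]

Pooled cuts: [2, 10, 24, 29, 41, 49, 62, 68, 76, 89, 93, 103, 117, 122]

Fragments:
  [0,2): 2 bp
  [2,10): 8 bp
  [10,24): 14 bp
  [24,29): 5 bp
  [29,41): 12 bp
  [41,49): 8 bp
  [49,62): 13 bp
  [62,68): 6 bp
  [68,76): 8 bp
  [76,89): 13 bp
  [89,93): 4 bp
  [93,103): 10 bp
  [103,117): 14 bp
  [117,122): 5 bp
  [122,126): 4 bp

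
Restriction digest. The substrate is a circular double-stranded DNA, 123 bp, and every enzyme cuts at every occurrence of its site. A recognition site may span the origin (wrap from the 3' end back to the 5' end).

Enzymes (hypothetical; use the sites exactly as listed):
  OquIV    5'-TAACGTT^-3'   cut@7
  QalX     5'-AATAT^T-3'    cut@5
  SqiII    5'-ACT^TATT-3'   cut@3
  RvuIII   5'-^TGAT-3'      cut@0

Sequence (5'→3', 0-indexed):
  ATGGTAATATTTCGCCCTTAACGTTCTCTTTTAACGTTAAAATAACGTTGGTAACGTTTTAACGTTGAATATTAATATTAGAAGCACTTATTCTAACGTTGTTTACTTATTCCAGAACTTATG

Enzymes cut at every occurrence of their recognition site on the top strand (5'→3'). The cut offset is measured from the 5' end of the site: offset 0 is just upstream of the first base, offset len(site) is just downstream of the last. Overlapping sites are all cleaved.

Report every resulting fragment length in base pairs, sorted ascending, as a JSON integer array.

Per-enzyme occurrences:
  OquIV TAACGTT/7: at [18, 31, 42, 51, 59, 93] ⇒ [25, 38, 49, 58, 66, 100]
  QalX AATATT/5: at [5, 67, 73] ⇒ [10, 72, 78]
  SqiII ACTTATT/3: at [85, 104] ⇒ [88, 107]
  RvuIII TGAT/0: at [121] ⇒ [121]

Pooled cuts: [10, 25, 38, 49, 58, 66, 72, 78, 88, 100, 107, 121]

Fragment lengths:
  10→25: 15 bp
  25→38: 13 bp
  38→49: 11 bp
  49→58: 9 bp
  58→66: 8 bp
  66→72: 6 bp
  72→78: 6 bp
  78→88: 10 bp
  88→100: 12 bp
  100→107: 7 bp
  107→121: 14 bp
  121→10 (wrap): 123-121+10 = 12 bp

[6,6,7,8,9,10,11,12,12,13,14,15]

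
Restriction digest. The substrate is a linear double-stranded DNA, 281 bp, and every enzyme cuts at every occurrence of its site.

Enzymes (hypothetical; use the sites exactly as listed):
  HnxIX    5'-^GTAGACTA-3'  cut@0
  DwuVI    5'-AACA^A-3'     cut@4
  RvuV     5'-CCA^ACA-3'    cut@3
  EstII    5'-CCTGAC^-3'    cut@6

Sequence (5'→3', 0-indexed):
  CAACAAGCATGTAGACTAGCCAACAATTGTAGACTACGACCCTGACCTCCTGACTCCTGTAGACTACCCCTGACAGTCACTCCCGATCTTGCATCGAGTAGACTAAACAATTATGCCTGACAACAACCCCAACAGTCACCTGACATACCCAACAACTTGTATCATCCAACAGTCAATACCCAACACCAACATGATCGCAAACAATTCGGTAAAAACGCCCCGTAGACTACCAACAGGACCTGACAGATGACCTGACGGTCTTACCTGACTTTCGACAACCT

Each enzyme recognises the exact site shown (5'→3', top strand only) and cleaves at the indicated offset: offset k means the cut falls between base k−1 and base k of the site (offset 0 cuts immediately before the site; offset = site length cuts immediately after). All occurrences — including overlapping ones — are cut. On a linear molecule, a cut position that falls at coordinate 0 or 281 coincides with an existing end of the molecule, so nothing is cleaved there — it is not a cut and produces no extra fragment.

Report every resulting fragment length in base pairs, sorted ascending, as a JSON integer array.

Per-enzyme occurrences:
  HnxIX GTAGACTA/0: at [10, 28, 58, 97, 221] ⇒ [10, 28, 58, 97, 221]
  DwuVI AACAA/4: at [1, 21, 105, 121, 150, 199] ⇒ [5, 25, 109, 125, 154, 203]
  RvuV CCAACA/3: at [19, 128, 148, 165, 179, 185, 229] ⇒ [22, 131, 151, 168, 182, 188, 232]
  EstII CCTGAC/6: at [40, 48, 68, 115, 138, 238, 250, 263] ⇒ [46, 54, 74, 121, 144, 244, 256, 269]

All cut coordinates (distinct, sorted): [5, 10, 22, 25, 28, 46, 54, 58, 74, 97, 109, 121, 125, 131, 144, 151, 154, 168, 182, 188, 203, 221, 232, 244, 256, 269]

Fragment lengths:
  [0,5): 5 bp
  [5,10): 5 bp
  [10,22): 12 bp
  [22,25): 3 bp
  [25,28): 3 bp
  [28,46): 18 bp
  [46,54): 8 bp
  [54,58): 4 bp
  [58,74): 16 bp
  [74,97): 23 bp
  [97,109): 12 bp
  [109,121): 12 bp
  [121,125): 4 bp
  [125,131): 6 bp
  [131,144): 13 bp
  [144,151): 7 bp
  [151,154): 3 bp
  [154,168): 14 bp
  [168,182): 14 bp
  [182,188): 6 bp
  [188,203): 15 bp
  [203,221): 18 bp
  [221,232): 11 bp
  [232,244): 12 bp
  [244,256): 12 bp
  [256,269): 13 bp
  [269,281): 12 bp

[3,3,3,4,4,5,5,6,6,7,8,11,12,12,12,12,12,12,13,13,14,14,15,16,18,18,23]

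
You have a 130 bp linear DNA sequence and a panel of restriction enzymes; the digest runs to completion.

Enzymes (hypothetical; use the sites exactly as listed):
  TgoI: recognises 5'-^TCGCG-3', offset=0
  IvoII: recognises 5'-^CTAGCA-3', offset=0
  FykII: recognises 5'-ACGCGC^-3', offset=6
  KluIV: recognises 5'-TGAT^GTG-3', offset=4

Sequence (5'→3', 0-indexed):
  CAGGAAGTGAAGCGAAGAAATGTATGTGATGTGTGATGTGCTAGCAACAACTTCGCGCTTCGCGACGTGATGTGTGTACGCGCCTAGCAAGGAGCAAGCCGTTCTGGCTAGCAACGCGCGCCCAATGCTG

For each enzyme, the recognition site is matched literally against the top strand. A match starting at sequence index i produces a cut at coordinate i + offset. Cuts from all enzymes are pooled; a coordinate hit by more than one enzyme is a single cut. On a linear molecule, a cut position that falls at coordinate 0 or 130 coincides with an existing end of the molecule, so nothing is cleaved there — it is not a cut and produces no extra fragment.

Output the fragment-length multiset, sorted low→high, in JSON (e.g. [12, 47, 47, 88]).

Scan for sites:
  TgoI TCGCG/0: at [52, 59] ⇒ [52, 59]
  IvoII CTAGCA/0: at [40, 83, 107] ⇒ [40, 83, 107]
  FykII ACGCGC/6: at [77, 113] ⇒ [83, 119]
  KluIV TGATGTG/4: at [26, 33, 67] ⇒ [30, 37, 71]

Pooled cuts: [30, 37, 40, 52, 59, 71, 83, 107, 119]

Fragments:
  [0,30): 30 bp
  [30,37): 7 bp
  [37,40): 3 bp
  [40,52): 12 bp
  [52,59): 7 bp
  [59,71): 12 bp
  [71,83): 12 bp
  [83,107): 24 bp
  [107,119): 12 bp
  [119,130): 11 bp

[3,7,7,11,12,12,12,12,24,30]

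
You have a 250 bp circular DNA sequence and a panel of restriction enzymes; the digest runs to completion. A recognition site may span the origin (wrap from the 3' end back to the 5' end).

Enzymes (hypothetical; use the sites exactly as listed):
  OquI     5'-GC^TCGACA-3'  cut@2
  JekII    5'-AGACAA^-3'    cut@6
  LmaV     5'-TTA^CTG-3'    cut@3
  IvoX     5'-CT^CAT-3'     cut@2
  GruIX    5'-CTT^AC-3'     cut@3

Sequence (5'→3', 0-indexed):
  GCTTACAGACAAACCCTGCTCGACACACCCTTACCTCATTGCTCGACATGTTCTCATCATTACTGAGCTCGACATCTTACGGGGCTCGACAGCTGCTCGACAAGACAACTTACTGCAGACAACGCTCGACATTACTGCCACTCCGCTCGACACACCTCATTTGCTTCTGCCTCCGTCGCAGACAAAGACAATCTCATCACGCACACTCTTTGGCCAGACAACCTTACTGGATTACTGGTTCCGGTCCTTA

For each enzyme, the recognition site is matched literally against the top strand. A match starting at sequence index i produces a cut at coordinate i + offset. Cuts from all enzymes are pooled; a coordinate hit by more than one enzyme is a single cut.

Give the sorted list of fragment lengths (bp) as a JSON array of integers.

[1,1,3,3,3,4,4,6,6,6,7,7,8,8,8,9,10,10,11,11,12,12,12,13,20,27,28]

Per-enzyme occurrences:
  OquI GCTCGACA/2: at [17, 40, 66, 83, 94, 123, 144] ⇒ [19, 42, 68, 85, 96, 125, 146]
  JekII AGACAA/6: at [6, 102, 116, 179, 185, 215] ⇒ [12, 108, 122, 185, 191, 221]
  LmaV TTACTG/3: at [59, 109, 131, 223, 231] ⇒ [62, 112, 134, 226, 234]
  IvoX CTCAT/2: at [34, 52, 155, 192] ⇒ [36, 54, 157, 194]
  GruIX CTTAC/3: at [1, 29, 75, 108, 222] ⇒ [4, 32, 78, 111, 225]

All cut coordinates (distinct, sorted): [4, 12, 19, 32, 36, 42, 54, 62, 68, 78, 85, 96, 108, 111, 112, 122, 125, 134, 146, 157, 185, 191, 194, 221, 225, 226, 234]

Fragments:
  4→12: 8 bp
  12→19: 7 bp
  19→32: 13 bp
  32→36: 4 bp
  36→42: 6 bp
  42→54: 12 bp
  54→62: 8 bp
  62→68: 6 bp
  68→78: 10 bp
  78→85: 7 bp
  85→96: 11 bp
  96→108: 12 bp
  108→111: 3 bp
  111→112: 1 bp
  112→122: 10 bp
  122→125: 3 bp
  125→134: 9 bp
  134→146: 12 bp
  146→157: 11 bp
  157→185: 28 bp
  185→191: 6 bp
  191→194: 3 bp
  194→221: 27 bp
  221→225: 4 bp
  225→226: 1 bp
  226→234: 8 bp
  234→4 (wrap): 250-234+4 = 20 bp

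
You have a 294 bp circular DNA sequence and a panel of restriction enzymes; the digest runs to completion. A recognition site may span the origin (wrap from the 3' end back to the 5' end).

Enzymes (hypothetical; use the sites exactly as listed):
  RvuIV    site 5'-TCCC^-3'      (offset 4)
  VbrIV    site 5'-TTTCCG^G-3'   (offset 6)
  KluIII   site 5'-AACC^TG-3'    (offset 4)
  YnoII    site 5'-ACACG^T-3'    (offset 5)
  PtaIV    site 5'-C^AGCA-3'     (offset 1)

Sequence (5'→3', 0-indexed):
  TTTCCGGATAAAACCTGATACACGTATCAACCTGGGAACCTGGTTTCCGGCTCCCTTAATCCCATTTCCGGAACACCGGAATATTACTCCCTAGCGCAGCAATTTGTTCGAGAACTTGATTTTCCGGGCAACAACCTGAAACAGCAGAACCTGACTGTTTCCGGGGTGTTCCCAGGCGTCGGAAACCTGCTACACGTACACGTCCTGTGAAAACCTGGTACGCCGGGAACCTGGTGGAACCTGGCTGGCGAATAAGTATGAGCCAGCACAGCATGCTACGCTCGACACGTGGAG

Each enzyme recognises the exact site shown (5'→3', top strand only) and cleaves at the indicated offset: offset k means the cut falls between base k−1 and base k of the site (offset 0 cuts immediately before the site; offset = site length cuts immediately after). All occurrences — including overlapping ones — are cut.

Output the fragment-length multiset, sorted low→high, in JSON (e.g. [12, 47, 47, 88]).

Per-enzyme occurrences:
  RvuIV (TCCC, off=4): starts [51, 59, 87, 169] → cuts [55, 63, 91, 173]
  VbrIV (TTTCCGG, off=6): starts [0, 43, 64, 120, 157] → cuts [6, 49, 70, 126, 163]
  KluIII (AACCTG, off=4): starts [11, 28, 36, 132, 147, 183, 211, 227, 237] → cuts [15, 32, 40, 136, 151, 187, 215, 231, 241]
  YnoII (ACACGT, off=5): starts [19, 191, 197, 284] → cuts [24, 196, 202, 289]
  PtaIV (CAGCA, off=1): starts [96, 141, 263, 268] → cuts [97, 142, 264, 269]

Pooled cuts: [6, 15, 24, 32, 40, 49, 55, 63, 70, 91, 97, 126, 136, 142, 151, 163, 173, 187, 196, 202, 215, 231, 241, 264, 269, 289]

Fragments:
  6→15: 9 bp
  15→24: 9 bp
  24→32: 8 bp
  32→40: 8 bp
  40→49: 9 bp
  49→55: 6 bp
  55→63: 8 bp
  63→70: 7 bp
  70→91: 21 bp
  91→97: 6 bp
  97→126: 29 bp
  126→136: 10 bp
  136→142: 6 bp
  142→151: 9 bp
  151→163: 12 bp
  163→173: 10 bp
  173→187: 14 bp
  187→196: 9 bp
  196→202: 6 bp
  202→215: 13 bp
  215→231: 16 bp
  231→241: 10 bp
  241→264: 23 bp
  264→269: 5 bp
  269→289: 20 bp
  289→6 (wrap): 294-289+6 = 11 bp

[5,6,6,6,6,7,8,8,8,9,9,9,9,9,10,10,10,11,12,13,14,16,20,21,23,29]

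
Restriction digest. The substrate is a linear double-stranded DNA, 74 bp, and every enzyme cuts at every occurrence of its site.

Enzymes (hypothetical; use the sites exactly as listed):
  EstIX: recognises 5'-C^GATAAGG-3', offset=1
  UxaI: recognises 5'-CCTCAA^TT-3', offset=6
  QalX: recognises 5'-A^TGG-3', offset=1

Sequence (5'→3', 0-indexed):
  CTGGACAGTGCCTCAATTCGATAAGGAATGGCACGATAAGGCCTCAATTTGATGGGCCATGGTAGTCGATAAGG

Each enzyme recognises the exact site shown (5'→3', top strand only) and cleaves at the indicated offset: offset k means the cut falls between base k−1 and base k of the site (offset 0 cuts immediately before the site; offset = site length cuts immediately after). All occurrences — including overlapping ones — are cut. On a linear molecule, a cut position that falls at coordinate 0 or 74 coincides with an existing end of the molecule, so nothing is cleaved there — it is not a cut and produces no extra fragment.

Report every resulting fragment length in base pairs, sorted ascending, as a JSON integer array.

[3,5,6,7,7,8,9,13,16]

Site scan:
  EstIX CGATAAGG/1: at [18, 33, 66] ⇒ [19, 34, 67]
  UxaI CCTCAATT/6: at [10, 41] ⇒ [16, 47]
  QalX ATGG/1: at [27, 51, 58] ⇒ [28, 52, 59]

Pooled cuts: [16, 19, 28, 34, 47, 52, 59, 67]

Fragments:
  [0,16): 16 bp
  [16,19): 3 bp
  [19,28): 9 bp
  [28,34): 6 bp
  [34,47): 13 bp
  [47,52): 5 bp
  [52,59): 7 bp
  [59,67): 8 bp
  [67,74): 7 bp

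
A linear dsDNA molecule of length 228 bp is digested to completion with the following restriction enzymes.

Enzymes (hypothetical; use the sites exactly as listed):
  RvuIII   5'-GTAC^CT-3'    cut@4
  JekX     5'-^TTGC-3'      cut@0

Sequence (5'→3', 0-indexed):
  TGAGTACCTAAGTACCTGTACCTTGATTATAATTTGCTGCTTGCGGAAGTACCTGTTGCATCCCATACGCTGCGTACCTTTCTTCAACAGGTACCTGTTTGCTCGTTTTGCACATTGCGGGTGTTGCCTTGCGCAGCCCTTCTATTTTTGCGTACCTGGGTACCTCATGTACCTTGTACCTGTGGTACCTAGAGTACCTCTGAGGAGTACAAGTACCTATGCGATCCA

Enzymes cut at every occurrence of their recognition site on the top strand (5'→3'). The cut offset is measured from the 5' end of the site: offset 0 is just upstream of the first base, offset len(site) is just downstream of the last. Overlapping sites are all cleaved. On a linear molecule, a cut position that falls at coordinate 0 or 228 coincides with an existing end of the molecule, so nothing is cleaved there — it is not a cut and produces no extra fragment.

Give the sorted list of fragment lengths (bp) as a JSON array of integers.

Per-enzyme occurrences:
  RvuIII GTACCT/4: at [3, 11, 17, 48, 73, 90, 151, 159, 168, 175, 184, 193, 212] ⇒ [7, 15, 21, 52, 77, 94, 155, 163, 172, 179, 188, 197, 216]
  JekX TTGC/0: at [33, 40, 55, 98, 107, 114, 123, 128, 147] ⇒ [33, 40, 55, 98, 107, 114, 123, 128, 147]

Pooled cuts: [7, 15, 21, 33, 40, 52, 55, 77, 94, 98, 107, 114, 123, 128, 147, 155, 163, 172, 179, 188, 197, 216]

Fragment lengths:
  [0,7): 7 bp
  [7,15): 8 bp
  [15,21): 6 bp
  [21,33): 12 bp
  [33,40): 7 bp
  [40,52): 12 bp
  [52,55): 3 bp
  [55,77): 22 bp
  [77,94): 17 bp
  [94,98): 4 bp
  [98,107): 9 bp
  [107,114): 7 bp
  [114,123): 9 bp
  [123,128): 5 bp
  [128,147): 19 bp
  [147,155): 8 bp
  [155,163): 8 bp
  [163,172): 9 bp
  [172,179): 7 bp
  [179,188): 9 bp
  [188,197): 9 bp
  [197,216): 19 bp
  [216,228): 12 bp

[3,4,5,6,7,7,7,7,8,8,8,9,9,9,9,9,12,12,12,17,19,19,22]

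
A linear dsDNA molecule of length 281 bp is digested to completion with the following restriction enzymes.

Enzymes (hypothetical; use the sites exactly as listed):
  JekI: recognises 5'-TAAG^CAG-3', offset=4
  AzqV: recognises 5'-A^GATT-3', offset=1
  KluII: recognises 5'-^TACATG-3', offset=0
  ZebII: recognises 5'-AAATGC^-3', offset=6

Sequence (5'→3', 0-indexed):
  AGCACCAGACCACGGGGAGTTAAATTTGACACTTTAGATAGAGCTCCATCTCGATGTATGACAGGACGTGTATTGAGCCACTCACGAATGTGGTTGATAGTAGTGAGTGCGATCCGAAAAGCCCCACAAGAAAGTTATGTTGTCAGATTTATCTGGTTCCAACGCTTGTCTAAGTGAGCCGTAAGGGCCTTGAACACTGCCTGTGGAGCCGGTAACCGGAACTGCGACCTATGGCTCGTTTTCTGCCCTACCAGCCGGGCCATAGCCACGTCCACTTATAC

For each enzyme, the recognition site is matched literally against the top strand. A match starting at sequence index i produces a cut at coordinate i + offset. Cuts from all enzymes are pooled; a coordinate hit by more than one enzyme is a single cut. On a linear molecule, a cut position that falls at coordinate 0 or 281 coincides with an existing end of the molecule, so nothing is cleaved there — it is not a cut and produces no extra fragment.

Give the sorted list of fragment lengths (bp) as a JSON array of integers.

Scan for sites:
  JekI (TAAGCAG, off=4): no sites
  AzqV AGATT/1: at [144] ⇒ [145]
  KluII (TACATG, off=0): no sites
  ZebII (AAATGC, off=6): no sites

All cut coordinates (distinct, sorted): [145]

Fragment lengths:
  [0,145): 145 bp
  [145,281): 136 bp

[136,145]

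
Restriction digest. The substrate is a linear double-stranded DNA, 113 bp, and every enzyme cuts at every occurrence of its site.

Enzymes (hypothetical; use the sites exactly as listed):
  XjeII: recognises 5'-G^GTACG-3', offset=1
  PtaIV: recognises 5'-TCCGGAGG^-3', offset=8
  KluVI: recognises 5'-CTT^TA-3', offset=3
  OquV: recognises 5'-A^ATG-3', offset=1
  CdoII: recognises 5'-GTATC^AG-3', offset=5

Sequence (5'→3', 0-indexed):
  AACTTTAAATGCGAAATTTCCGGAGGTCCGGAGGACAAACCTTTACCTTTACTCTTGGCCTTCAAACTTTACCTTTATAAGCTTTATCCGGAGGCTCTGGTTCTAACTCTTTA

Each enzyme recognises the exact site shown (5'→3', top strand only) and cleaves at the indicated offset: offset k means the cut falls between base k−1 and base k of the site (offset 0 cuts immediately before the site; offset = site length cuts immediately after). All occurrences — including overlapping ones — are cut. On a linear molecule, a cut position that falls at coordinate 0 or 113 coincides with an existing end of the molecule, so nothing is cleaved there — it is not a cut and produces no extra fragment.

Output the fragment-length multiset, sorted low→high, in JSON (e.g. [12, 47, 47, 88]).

[2,3,5,6,6,8,9,9,10,17,18,20]

Site scan:
  XjeII (GGTACG, off=1): no sites
  PtaIV TCCGGAGG/8: at [18, 26, 86] ⇒ [26, 34, 94]
  KluVI CTTTA/3: at [2, 40, 46, 66, 72, 81, 108] ⇒ [5, 43, 49, 69, 75, 84, 111]
  OquV AATG/1: at [7] ⇒ [8]
  CdoII (GTATCAG, off=5): no sites

All cut coordinates (distinct, sorted): [5, 8, 26, 34, 43, 49, 69, 75, 84, 94, 111]

Fragment lengths:
  [0,5): 5 bp
  [5,8): 3 bp
  [8,26): 18 bp
  [26,34): 8 bp
  [34,43): 9 bp
  [43,49): 6 bp
  [49,69): 20 bp
  [69,75): 6 bp
  [75,84): 9 bp
  [84,94): 10 bp
  [94,111): 17 bp
  [111,113): 2 bp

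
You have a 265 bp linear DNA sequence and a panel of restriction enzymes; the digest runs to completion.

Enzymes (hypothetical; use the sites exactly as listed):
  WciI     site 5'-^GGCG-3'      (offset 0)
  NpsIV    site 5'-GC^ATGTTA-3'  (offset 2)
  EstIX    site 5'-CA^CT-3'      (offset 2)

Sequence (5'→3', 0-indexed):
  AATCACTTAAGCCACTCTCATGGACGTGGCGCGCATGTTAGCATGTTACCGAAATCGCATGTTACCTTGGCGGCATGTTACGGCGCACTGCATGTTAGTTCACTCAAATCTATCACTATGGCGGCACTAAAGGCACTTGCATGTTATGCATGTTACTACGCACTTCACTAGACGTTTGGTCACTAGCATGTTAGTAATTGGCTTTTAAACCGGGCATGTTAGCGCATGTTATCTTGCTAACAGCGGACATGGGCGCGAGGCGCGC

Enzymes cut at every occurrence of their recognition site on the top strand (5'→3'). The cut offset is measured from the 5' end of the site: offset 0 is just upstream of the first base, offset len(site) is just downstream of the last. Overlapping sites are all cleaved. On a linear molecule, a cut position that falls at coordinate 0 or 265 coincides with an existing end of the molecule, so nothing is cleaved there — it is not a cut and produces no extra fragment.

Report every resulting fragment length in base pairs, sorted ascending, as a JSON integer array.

Scan for sites:
  WciI GGCG/0: at [27, 68, 81, 119, 251, 258] ⇒ [27, 68, 81, 119, 251, 258]
  NpsIV GCATGTTA/2: at [32, 40, 56, 72, 89, 138, 147, 185, 213, 223] ⇒ [34, 42, 58, 74, 91, 140, 149, 187, 215, 225]
  EstIX CACT/2: at [3, 12, 85, 100, 113, 124, 133, 160, 165, 180] ⇒ [5, 14, 87, 102, 115, 126, 135, 162, 167, 182]

All cut coordinates (distinct, sorted): [5, 14, 27, 34, 42, 58, 68, 74, 81, 87, 91, 102, 115, 119, 126, 135, 140, 149, 162, 167, 182, 187, 215, 225, 251, 258]

Fragment lengths:
  [0,5): 5 bp
  [5,14): 9 bp
  [14,27): 13 bp
  [27,34): 7 bp
  [34,42): 8 bp
  [42,58): 16 bp
  [58,68): 10 bp
  [68,74): 6 bp
  [74,81): 7 bp
  [81,87): 6 bp
  [87,91): 4 bp
  [91,102): 11 bp
  [102,115): 13 bp
  [115,119): 4 bp
  [119,126): 7 bp
  [126,135): 9 bp
  [135,140): 5 bp
  [140,149): 9 bp
  [149,162): 13 bp
  [162,167): 5 bp
  [167,182): 15 bp
  [182,187): 5 bp
  [187,215): 28 bp
  [215,225): 10 bp
  [225,251): 26 bp
  [251,258): 7 bp
  [258,265): 7 bp

[4,4,5,5,5,5,6,6,7,7,7,7,7,8,9,9,9,10,10,11,13,13,13,15,16,26,28]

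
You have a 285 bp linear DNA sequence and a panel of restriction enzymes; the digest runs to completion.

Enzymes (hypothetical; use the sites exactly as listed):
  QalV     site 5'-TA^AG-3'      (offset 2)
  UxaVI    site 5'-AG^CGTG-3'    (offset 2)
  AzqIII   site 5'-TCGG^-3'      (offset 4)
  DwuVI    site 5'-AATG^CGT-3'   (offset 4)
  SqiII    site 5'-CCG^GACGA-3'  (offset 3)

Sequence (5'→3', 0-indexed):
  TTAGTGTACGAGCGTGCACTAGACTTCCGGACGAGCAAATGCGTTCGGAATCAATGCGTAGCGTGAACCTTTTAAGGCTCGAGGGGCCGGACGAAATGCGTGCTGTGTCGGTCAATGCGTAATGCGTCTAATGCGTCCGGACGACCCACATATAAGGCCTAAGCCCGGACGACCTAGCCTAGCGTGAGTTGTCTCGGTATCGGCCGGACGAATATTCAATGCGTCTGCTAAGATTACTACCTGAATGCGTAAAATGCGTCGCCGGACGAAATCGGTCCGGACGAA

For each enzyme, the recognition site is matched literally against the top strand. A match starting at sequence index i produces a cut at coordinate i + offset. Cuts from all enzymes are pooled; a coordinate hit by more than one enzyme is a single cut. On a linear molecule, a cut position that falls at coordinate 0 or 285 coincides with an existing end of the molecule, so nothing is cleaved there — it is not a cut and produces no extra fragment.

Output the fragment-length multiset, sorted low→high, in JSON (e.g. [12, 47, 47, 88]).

[3,4,5,6,6,6,6,6,7,7,7,8,8,9,9,9,9,11,12,12,13,13,15,15,15,15,15,17,17]

Per-enzyme occurrences:
  QalV (TAAG, off=2): starts [72, 152, 159, 228] → cuts [74, 154, 161, 230]
  UxaVI (AGCGTG, off=2): starts [10, 59, 180] → cuts [12, 61, 182]
  AzqIII (TCGG, off=4): starts [44, 107, 193, 199, 271] → cuts [48, 111, 197, 203, 275]
  DwuVI (AATGCGT, off=4): starts [37, 52, 94, 113, 120, 129, 217, 243, 252] → cuts [41, 56, 98, 117, 124, 133, 221, 247, 256]
  SqiII (CCGGACGA, off=3): starts [26, 86, 136, 164, 203, 261, 276] → cuts [29, 89, 139, 167, 206, 264, 279]

Pooled cuts: [12, 29, 41, 48, 56, 61, 74, 89, 98, 111, 117, 124, 133, 139, 154, 161, 167, 182, 197, 203, 206, 221, 230, 247, 256, 264, 275, 279]

Fragments:
  [0,12): 12 bp
  [12,29): 17 bp
  [29,41): 12 bp
  [41,48): 7 bp
  [48,56): 8 bp
  [56,61): 5 bp
  [61,74): 13 bp
  [74,89): 15 bp
  [89,98): 9 bp
  [98,111): 13 bp
  [111,117): 6 bp
  [117,124): 7 bp
  [124,133): 9 bp
  [133,139): 6 bp
  [139,154): 15 bp
  [154,161): 7 bp
  [161,167): 6 bp
  [167,182): 15 bp
  [182,197): 15 bp
  [197,203): 6 bp
  [203,206): 3 bp
  [206,221): 15 bp
  [221,230): 9 bp
  [230,247): 17 bp
  [247,256): 9 bp
  [256,264): 8 bp
  [264,275): 11 bp
  [275,279): 4 bp
  [279,285): 6 bp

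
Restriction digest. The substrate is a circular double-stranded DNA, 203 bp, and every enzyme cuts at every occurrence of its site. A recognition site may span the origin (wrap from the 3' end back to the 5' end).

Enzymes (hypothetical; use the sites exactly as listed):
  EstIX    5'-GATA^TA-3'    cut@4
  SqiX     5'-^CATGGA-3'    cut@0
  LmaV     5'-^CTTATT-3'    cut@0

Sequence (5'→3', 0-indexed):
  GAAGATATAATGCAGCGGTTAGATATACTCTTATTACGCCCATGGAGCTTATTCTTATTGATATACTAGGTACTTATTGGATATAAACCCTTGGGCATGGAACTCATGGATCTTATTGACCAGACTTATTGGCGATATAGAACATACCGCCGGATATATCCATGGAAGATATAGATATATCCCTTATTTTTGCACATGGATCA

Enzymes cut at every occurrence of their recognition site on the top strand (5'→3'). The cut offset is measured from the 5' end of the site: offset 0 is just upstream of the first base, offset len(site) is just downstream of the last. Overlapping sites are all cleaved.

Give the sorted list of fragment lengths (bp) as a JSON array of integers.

[4,4,5,6,6,7,7,9,9,10,11,11,11,12,12,13,13,16,18,19]

Per-enzyme occurrences:
  EstIX (GATATA, off=4): starts [3, 21, 59, 79, 133, 152, 167, 173] → cuts [7, 25, 63, 83, 137, 156, 171, 177]
  SqiX (CATGGA, off=0): starts [40, 95, 104, 160, 194] → cuts [40, 95, 104, 160, 194]
  LmaV (CTTATT, off=0): starts [29, 47, 53, 72, 111, 124, 182] → cuts [29, 47, 53, 72, 111, 124, 182]

All cut coordinates (distinct, sorted): [7, 25, 29, 40, 47, 53, 63, 72, 83, 95, 104, 111, 124, 137, 156, 160, 171, 177, 182, 194]

Fragments:
  7→25: 18 bp
  25→29: 4 bp
  29→40: 11 bp
  40→47: 7 bp
  47→53: 6 bp
  53→63: 10 bp
  63→72: 9 bp
  72→83: 11 bp
  83→95: 12 bp
  95→104: 9 bp
  104→111: 7 bp
  111→124: 13 bp
  124→137: 13 bp
  137→156: 19 bp
  156→160: 4 bp
  160→171: 11 bp
  171→177: 6 bp
  177→182: 5 bp
  182→194: 12 bp
  194→7 (wrap): 203-194+7 = 16 bp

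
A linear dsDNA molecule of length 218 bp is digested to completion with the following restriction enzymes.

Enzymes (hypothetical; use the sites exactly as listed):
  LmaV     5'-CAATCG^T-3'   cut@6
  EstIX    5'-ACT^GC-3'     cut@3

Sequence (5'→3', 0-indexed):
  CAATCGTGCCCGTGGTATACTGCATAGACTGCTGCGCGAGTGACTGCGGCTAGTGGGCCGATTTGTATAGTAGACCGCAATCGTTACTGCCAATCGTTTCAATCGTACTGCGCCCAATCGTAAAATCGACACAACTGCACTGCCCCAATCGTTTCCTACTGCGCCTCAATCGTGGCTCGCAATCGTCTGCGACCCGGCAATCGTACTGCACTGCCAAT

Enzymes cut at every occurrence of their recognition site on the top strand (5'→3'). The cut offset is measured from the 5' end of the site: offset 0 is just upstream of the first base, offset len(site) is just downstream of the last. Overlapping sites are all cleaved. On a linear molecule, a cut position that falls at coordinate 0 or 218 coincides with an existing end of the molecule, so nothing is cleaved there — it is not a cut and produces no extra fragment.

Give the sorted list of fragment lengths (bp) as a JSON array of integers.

Site scan:
  LmaV (CAATCGT, off=6): starts [0, 77, 90, 99, 114, 145, 166, 179, 197] → cuts [6, 83, 96, 105, 120, 151, 172, 185, 203]
  EstIX (ACTGC, off=3): starts [18, 27, 42, 85, 106, 133, 138, 157, 204, 209] → cuts [21, 30, 45, 88, 109, 136, 141, 160, 207, 212]

All cut coordinates (distinct, sorted): [6, 21, 30, 45, 83, 88, 96, 105, 109, 120, 136, 141, 151, 160, 172, 185, 203, 207, 212]

Fragments:
  [0,6): 6 bp
  [6,21): 15 bp
  [21,30): 9 bp
  [30,45): 15 bp
  [45,83): 38 bp
  [83,88): 5 bp
  [88,96): 8 bp
  [96,105): 9 bp
  [105,109): 4 bp
  [109,120): 11 bp
  [120,136): 16 bp
  [136,141): 5 bp
  [141,151): 10 bp
  [151,160): 9 bp
  [160,172): 12 bp
  [172,185): 13 bp
  [185,203): 18 bp
  [203,207): 4 bp
  [207,212): 5 bp
  [212,218): 6 bp

[4,4,5,5,5,6,6,8,9,9,9,10,11,12,13,15,15,16,18,38]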